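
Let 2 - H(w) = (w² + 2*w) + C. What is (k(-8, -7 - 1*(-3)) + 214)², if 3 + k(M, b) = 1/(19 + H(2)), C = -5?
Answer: 14432401/324 ≈ 44544.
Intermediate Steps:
H(w) = 7 - w² - 2*w (H(w) = 2 - ((w² + 2*w) - 5) = 2 - (-5 + w² + 2*w) = 2 + (5 - w² - 2*w) = 7 - w² - 2*w)
k(M, b) = -53/18 (k(M, b) = -3 + 1/(19 + (7 - 1*2² - 2*2)) = -3 + 1/(19 + (7 - 1*4 - 4)) = -3 + 1/(19 + (7 - 4 - 4)) = -3 + 1/(19 - 1) = -3 + 1/18 = -53/18)
(k(-8, -7 - 1*(-3)) + 214)² = (-53/18 + 214)² = (3799/18)² = 14432401/324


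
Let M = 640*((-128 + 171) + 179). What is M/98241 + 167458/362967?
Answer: 2061260386/1080552759 ≈ 1.9076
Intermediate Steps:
M = 142080 (M = 640*(43 + 179) = 640*222 = 142080)
M/98241 + 167458/362967 = 142080/98241 + 167458/362967 = 142080*(1/98241) + 167458*(1/362967) = 47360/32747 + 167458/362967 = 2061260386/1080552759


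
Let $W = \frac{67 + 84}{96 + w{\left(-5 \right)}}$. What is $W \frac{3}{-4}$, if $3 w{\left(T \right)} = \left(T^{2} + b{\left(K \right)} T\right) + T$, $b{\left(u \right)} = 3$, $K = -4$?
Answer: $- \frac{1359}{1172} \approx -1.1596$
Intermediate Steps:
$w{\left(T \right)} = \frac{T^{2}}{3} + \frac{4 T}{3}$ ($w{\left(T \right)} = \frac{\left(T^{2} + 3 T\right) + T}{3} = \frac{T^{2} + 4 T}{3} = \frac{T^{2}}{3} + \frac{4 T}{3}$)
$W = \frac{453}{293}$ ($W = \frac{67 + 84}{96 + \frac{1}{3} \left(-5\right) \left(4 - 5\right)} = \frac{151}{96 + \frac{1}{3} \left(-5\right) \left(-1\right)} = \frac{151}{96 + \frac{5}{3}} = \frac{151}{\frac{293}{3}} = 151 \cdot \frac{3}{293} = \frac{453}{293} \approx 1.5461$)
$W \frac{3}{-4} = \frac{453 \frac{3}{-4}}{293} = \frac{453 \cdot 3 \left(- \frac{1}{4}\right)}{293} = \frac{453}{293} \left(- \frac{3}{4}\right) = - \frac{1359}{1172}$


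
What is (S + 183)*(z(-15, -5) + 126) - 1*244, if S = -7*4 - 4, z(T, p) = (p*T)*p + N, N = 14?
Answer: -35729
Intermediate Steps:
z(T, p) = 14 + T*p**2 (z(T, p) = (p*T)*p + 14 = (T*p)*p + 14 = T*p**2 + 14 = 14 + T*p**2)
S = -32 (S = -28 - 4 = -32)
(S + 183)*(z(-15, -5) + 126) - 1*244 = (-32 + 183)*((14 - 15*(-5)**2) + 126) - 1*244 = 151*((14 - 15*25) + 126) - 244 = 151*((14 - 375) + 126) - 244 = 151*(-361 + 126) - 244 = 151*(-235) - 244 = -35485 - 244 = -35729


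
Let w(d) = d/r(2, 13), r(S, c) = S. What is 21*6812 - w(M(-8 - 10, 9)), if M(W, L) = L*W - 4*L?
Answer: 143151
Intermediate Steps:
M(W, L) = -4*L + L*W
w(d) = d/2
21*6812 - w(M(-8 - 10, 9)) = 21*6812 - 9*(-4 + (-8 - 10))/2 = 143052 - 9*(-4 - 18)/2 = 143052 - 9*(-22)/2 = 143052 - (-198)/2 = 143052 - 1*(-99) = 143052 + 99 = 143151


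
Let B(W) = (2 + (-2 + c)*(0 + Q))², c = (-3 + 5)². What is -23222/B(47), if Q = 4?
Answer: -11611/50 ≈ -232.22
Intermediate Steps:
c = 4 (c = 2² = 4)
B(W) = 100 (B(W) = (2 + (-2 + 4)*(0 + 4))² = (2 + 2*4)² = (2 + 8)² = 10² = 100)
-23222/B(47) = -23222/100 = -23222*1/100 = -11611/50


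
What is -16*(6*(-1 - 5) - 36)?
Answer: 1152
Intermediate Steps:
-16*(6*(-1 - 5) - 36) = -16*(6*(-6) - 36) = -16*(-36 - 36) = -16*(-72) = 1152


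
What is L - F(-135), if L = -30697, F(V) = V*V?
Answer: -48922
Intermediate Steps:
F(V) = V²
L - F(-135) = -30697 - 1*(-135)² = -30697 - 1*18225 = -30697 - 18225 = -48922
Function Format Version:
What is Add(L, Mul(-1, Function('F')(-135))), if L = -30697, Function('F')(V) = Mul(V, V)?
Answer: -48922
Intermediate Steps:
Function('F')(V) = Pow(V, 2)
Add(L, Mul(-1, Function('F')(-135))) = Add(-30697, Mul(-1, Pow(-135, 2))) = Add(-30697, Mul(-1, 18225)) = Add(-30697, -18225) = -48922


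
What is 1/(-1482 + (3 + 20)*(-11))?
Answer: -1/1735 ≈ -0.00057637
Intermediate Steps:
1/(-1482 + (3 + 20)*(-11)) = 1/(-1482 + 23*(-11)) = 1/(-1482 - 253) = 1/(-1735) = -1/1735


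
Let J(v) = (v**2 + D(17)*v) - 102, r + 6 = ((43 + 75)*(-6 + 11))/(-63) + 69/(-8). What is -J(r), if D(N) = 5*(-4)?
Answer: -242159929/254016 ≈ -953.33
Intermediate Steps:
D(N) = -20
r = -12091/504 (r = -6 + (((43 + 75)*(-6 + 11))/(-63) + 69/(-8)) = -6 + ((118*5)*(-1/63) + 69*(-1/8)) = -6 + (590*(-1/63) - 69/8) = -6 + (-590/63 - 69/8) = -6 - 9067/504 = -12091/504 ≈ -23.990)
J(v) = -102 + v**2 - 20*v (J(v) = (v**2 - 20*v) - 102 = -102 + v**2 - 20*v)
-J(r) = -(-102 + (-12091/504)**2 - 20*(-12091/504)) = -(-102 + 146192281/254016 + 60455/126) = -1*242159929/254016 = -242159929/254016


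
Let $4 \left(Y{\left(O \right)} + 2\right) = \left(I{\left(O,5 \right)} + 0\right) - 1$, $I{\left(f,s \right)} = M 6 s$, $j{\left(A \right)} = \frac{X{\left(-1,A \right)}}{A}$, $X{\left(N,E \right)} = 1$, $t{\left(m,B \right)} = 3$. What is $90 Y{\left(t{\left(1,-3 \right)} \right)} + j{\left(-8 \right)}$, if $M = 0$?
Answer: $- \frac{1621}{8} \approx -202.63$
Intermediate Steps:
$j{\left(A \right)} = \frac{1}{A}$ ($j{\left(A \right)} = 1 \frac{1}{A} = \frac{1}{A}$)
$I{\left(f,s \right)} = 0$ ($I{\left(f,s \right)} = 0 \cdot 6 s = 0 s = 0$)
$Y{\left(O \right)} = - \frac{9}{4}$ ($Y{\left(O \right)} = -2 + \frac{\left(0 + 0\right) - 1}{4} = -2 + \frac{0 - 1}{4} = -2 + \frac{1}{4} \left(-1\right) = -2 - \frac{1}{4} = - \frac{9}{4}$)
$90 Y{\left(t{\left(1,-3 \right)} \right)} + j{\left(-8 \right)} = 90 \left(- \frac{9}{4}\right) + \frac{1}{-8} = - \frac{405}{2} - \frac{1}{8} = - \frac{1621}{8}$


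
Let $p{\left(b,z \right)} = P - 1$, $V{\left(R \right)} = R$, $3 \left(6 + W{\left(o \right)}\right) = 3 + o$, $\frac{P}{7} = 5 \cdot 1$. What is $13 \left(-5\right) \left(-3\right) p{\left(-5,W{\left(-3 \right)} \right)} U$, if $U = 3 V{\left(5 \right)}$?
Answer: $99450$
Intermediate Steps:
$P = 35$ ($P = 7 \cdot 5 \cdot 1 = 7 \cdot 5 = 35$)
$W{\left(o \right)} = -5 + \frac{o}{3}$ ($W{\left(o \right)} = -6 + \frac{3 + o}{3} = -6 + \left(1 + \frac{o}{3}\right) = -5 + \frac{o}{3}$)
$p{\left(b,z \right)} = 34$ ($p{\left(b,z \right)} = 35 - 1 = 34$)
$U = 15$ ($U = 3 \cdot 5 = 15$)
$13 \left(-5\right) \left(-3\right) p{\left(-5,W{\left(-3 \right)} \right)} U = 13 \left(-5\right) \left(-3\right) 34 \cdot 15 = 13 \cdot 15 \cdot 34 \cdot 15 = 13 \cdot 510 \cdot 15 = 6630 \cdot 15 = 99450$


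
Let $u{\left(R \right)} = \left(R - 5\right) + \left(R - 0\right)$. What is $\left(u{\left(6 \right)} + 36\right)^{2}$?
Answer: $1849$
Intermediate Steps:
$u{\left(R \right)} = -5 + 2 R$ ($u{\left(R \right)} = \left(-5 + R\right) + \left(R + 0\right) = \left(-5 + R\right) + R = -5 + 2 R$)
$\left(u{\left(6 \right)} + 36\right)^{2} = \left(\left(-5 + 2 \cdot 6\right) + 36\right)^{2} = \left(\left(-5 + 12\right) + 36\right)^{2} = \left(7 + 36\right)^{2} = 43^{2} = 1849$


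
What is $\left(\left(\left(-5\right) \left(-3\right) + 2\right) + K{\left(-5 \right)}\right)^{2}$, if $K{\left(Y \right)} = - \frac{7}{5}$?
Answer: $\frac{6084}{25} \approx 243.36$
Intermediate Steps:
$K{\left(Y \right)} = - \frac{7}{5}$ ($K{\left(Y \right)} = \left(-7\right) \frac{1}{5} = - \frac{7}{5}$)
$\left(\left(\left(-5\right) \left(-3\right) + 2\right) + K{\left(-5 \right)}\right)^{2} = \left(\left(\left(-5\right) \left(-3\right) + 2\right) - \frac{7}{5}\right)^{2} = \left(\left(15 + 2\right) - \frac{7}{5}\right)^{2} = \left(17 - \frac{7}{5}\right)^{2} = \left(\frac{78}{5}\right)^{2} = \frac{6084}{25}$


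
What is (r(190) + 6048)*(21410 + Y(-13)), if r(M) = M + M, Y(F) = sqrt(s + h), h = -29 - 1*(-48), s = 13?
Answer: 137623480 + 25712*sqrt(2) ≈ 1.3766e+8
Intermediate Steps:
h = 19 (h = -29 + 48 = 19)
Y(F) = 4*sqrt(2) (Y(F) = sqrt(13 + 19) = sqrt(32) = 4*sqrt(2))
r(M) = 2*M
(r(190) + 6048)*(21410 + Y(-13)) = (2*190 + 6048)*(21410 + 4*sqrt(2)) = (380 + 6048)*(21410 + 4*sqrt(2)) = 6428*(21410 + 4*sqrt(2)) = 137623480 + 25712*sqrt(2)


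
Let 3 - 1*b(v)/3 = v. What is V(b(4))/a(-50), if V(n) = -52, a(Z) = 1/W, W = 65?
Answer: -3380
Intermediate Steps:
b(v) = 9 - 3*v
a(Z) = 1/65
V(b(4))/a(-50) = -52/1/65 = -52*65 = -3380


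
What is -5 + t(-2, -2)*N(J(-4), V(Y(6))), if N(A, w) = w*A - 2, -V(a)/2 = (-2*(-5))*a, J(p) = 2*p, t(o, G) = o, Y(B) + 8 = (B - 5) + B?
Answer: 319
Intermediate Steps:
Y(B) = -13 + 2*B (Y(B) = -8 + ((B - 5) + B) = -8 + ((-5 + B) + B) = -8 + (-5 + 2*B) = -13 + 2*B)
V(a) = -20*a (V(a) = -2*(-2*(-5))*a = -20*a)
N(A, w) = -2 + A*w (N(A, w) = A*w - 2 = -2 + A*w)
-5 + t(-2, -2)*N(J(-4), V(Y(6))) = -5 - 2*(-2 + (2*(-4))*(-20*(-13 + 2*6))) = -5 - 2*(-2 - (-160)*(-13 + 12)) = -5 - 2*(-2 - (-160)*(-1)) = -5 - 2*(-2 - 8*20) = -5 - 2*(-2 - 160) = -5 - 2*(-162) = -5 + 324 = 319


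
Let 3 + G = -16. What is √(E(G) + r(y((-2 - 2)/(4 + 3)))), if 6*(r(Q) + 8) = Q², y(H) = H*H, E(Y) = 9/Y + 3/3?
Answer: I*√58162458/2793 ≈ 2.7306*I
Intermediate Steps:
G = -19 (G = -3 - 16 = -19)
E(Y) = 1 + 9/Y (E(Y) = 9/Y + 3*(⅓) = 9/Y + 1 = 1 + 9/Y)
y(H) = H²
r(Q) = -8 + Q²/6
√(E(G) + r(y((-2 - 2)/(4 + 3)))) = √((9 - 19)/(-19) + (-8 + (((-2 - 2)/(4 + 3))²)²/6)) = √(-1/19*(-10) + (-8 + ((-4/7)²)²/6)) = √(10/19 + (-8 + ((-4*⅐)²)²/6)) = √(10/19 + (-8 + ((-4/7)²)²/6)) = √(10/19 + (-8 + (16/49)²/6)) = √(10/19 + (-8 + (⅙)*(256/2401))) = √(10/19 + (-8 + 128/7203)) = √(10/19 - 57496/7203) = √(-1020394/136857) = I*√58162458/2793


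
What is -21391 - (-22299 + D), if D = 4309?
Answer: -3401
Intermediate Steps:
-21391 - (-22299 + D) = -21391 - (-22299 + 4309) = -21391 - 1*(-17990) = -21391 + 17990 = -3401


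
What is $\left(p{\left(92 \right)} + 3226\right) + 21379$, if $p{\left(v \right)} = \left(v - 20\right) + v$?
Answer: $24769$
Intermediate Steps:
$p{\left(v \right)} = -20 + 2 v$ ($p{\left(v \right)} = \left(-20 + v\right) + v = -20 + 2 v$)
$\left(p{\left(92 \right)} + 3226\right) + 21379 = \left(\left(-20 + 2 \cdot 92\right) + 3226\right) + 21379 = \left(\left(-20 + 184\right) + 3226\right) + 21379 = \left(164 + 3226\right) + 21379 = 3390 + 21379 = 24769$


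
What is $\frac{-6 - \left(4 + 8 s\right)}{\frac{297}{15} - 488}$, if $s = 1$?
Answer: $\frac{90}{2341} \approx 0.038445$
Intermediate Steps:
$\frac{-6 - \left(4 + 8 s\right)}{\frac{297}{15} - 488} = \frac{-6 - 12}{\frac{297}{15} - 488} = \frac{-6 - 12}{297 \cdot \frac{1}{15} - 488} = \frac{-6 - 12}{\frac{99}{5} - 488} = - \frac{18}{- \frac{2341}{5}} = \left(-18\right) \left(- \frac{5}{2341}\right) = \frac{90}{2341}$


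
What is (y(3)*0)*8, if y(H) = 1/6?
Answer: 0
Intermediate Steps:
y(H) = ⅙
(y(3)*0)*8 = ((⅙)*0)*8 = 0*8 = 0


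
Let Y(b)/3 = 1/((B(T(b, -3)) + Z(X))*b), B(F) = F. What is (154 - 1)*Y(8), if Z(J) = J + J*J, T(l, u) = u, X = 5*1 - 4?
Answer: -459/8 ≈ -57.375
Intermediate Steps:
X = 1 (X = 5 - 4 = 1)
Z(J) = J + J**2
Y(b) = -3/b (Y(b) = 3*(1/((-3 + 1*(1 + 1))*b)) = 3*(1/((-3 + 1*2)*b)) = 3*(1/((-3 + 2)*b)) = 3*(1/((-1)*b)) = 3*(-1/b) = -3/b)
(154 - 1)*Y(8) = (154 - 1)*(-3/8) = 153*(-3*1/8) = 153*(-3/8) = -459/8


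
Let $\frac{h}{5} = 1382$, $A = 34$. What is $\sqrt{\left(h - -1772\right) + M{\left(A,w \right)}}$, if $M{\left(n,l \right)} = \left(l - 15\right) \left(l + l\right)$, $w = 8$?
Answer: $\sqrt{8570} \approx 92.574$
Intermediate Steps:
$h = 6910$ ($h = 5 \cdot 1382 = 6910$)
$M{\left(n,l \right)} = 2 l \left(-15 + l\right)$ ($M{\left(n,l \right)} = \left(-15 + l\right) 2 l = 2 l \left(-15 + l\right)$)
$\sqrt{\left(h - -1772\right) + M{\left(A,w \right)}} = \sqrt{\left(6910 - -1772\right) + 2 \cdot 8 \left(-15 + 8\right)} = \sqrt{\left(6910 + 1772\right) + 2 \cdot 8 \left(-7\right)} = \sqrt{8682 - 112} = \sqrt{8570}$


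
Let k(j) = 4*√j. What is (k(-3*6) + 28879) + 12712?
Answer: 41591 + 12*I*√2 ≈ 41591.0 + 16.971*I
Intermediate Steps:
(k(-3*6) + 28879) + 12712 = (4*√(-3*6) + 28879) + 12712 = (4*√(-18) + 28879) + 12712 = (4*(3*I*√2) + 28879) + 12712 = (12*I*√2 + 28879) + 12712 = (28879 + 12*I*√2) + 12712 = 41591 + 12*I*√2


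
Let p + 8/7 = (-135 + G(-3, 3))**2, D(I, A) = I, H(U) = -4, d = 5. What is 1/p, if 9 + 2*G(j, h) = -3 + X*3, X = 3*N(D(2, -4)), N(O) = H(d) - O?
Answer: 7/197560 ≈ 3.5432e-5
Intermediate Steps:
N(O) = -4 - O
X = -18 (X = 3*(-4 - 1*2) = 3*(-4 - 2) = 3*(-6) = -18)
G(j, h) = -33 (G(j, h) = -9/2 + (-3 - 18*3)/2 = -9/2 + (-3 - 54)/2 = -9/2 + (1/2)*(-57) = -9/2 - 57/2 = -33)
p = 197560/7 (p = -8/7 + (-135 - 33)**2 = -8/7 + (-168)**2 = -8/7 + 28224 = 197560/7 ≈ 28223.)
1/p = 1/(197560/7) = 7/197560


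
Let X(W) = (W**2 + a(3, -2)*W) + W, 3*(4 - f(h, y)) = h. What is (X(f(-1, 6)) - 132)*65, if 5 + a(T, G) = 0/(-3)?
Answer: -76375/9 ≈ -8486.1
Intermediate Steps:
f(h, y) = 4 - h/3
a(T, G) = -5 (a(T, G) = -5 + 0/(-3) = -5 + 0*(-1/3) = -5 + 0 = -5)
X(W) = W**2 - 4*W (X(W) = (W**2 - 5*W) + W = W**2 - 4*W)
(X(f(-1, 6)) - 132)*65 = ((4 - 1/3*(-1))*(-4 + (4 - 1/3*(-1))) - 132)*65 = ((4 + 1/3)*(-4 + (4 + 1/3)) - 132)*65 = (13*(-4 + 13/3)/3 - 132)*65 = ((13/3)*(1/3) - 132)*65 = (13/9 - 132)*65 = -1175/9*65 = -76375/9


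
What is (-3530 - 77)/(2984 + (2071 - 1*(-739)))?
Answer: -3607/5794 ≈ -0.62254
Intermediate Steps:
(-3530 - 77)/(2984 + (2071 - 1*(-739))) = -3607/(2984 + (2071 + 739)) = -3607/(2984 + 2810) = -3607/5794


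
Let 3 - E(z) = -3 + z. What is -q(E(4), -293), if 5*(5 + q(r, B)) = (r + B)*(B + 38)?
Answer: -14836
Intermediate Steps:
E(z) = 6 - z (E(z) = 3 - (-3 + z) = 3 + (3 - z) = 6 - z)
q(r, B) = -5 + (38 + B)*(B + r)/5 (q(r, B) = -5 + ((r + B)*(B + 38))/5 = -5 + ((B + r)*(38 + B))/5 = -5 + ((38 + B)*(B + r))/5 = -5 + (38 + B)*(B + r)/5)
-q(E(4), -293) = -(-5 + (⅕)*(-293)² + (38/5)*(-293) + 38*(6 - 1*4)/5 + (⅕)*(-293)*(6 - 1*4)) = -(-5 + (⅕)*85849 - 11134/5 + 38*(6 - 4)/5 + (⅕)*(-293)*(6 - 4)) = -(-5 + 85849/5 - 11134/5 + (38/5)*2 + (⅕)*(-293)*2) = -(-5 + 85849/5 - 11134/5 + 76/5 - 586/5) = -1*14836 = -14836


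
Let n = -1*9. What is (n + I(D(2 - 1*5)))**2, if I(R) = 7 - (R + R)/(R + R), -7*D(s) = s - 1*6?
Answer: 9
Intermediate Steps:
D(s) = 6/7 - s/7 (D(s) = -(s - 1*6)/7 = -(s - 6)/7 = -(-6 + s)/7 = 6/7 - s/7)
I(R) = 6 (I(R) = 7 - 2*R/(2*R) = 7 - 2*R*1/(2*R) = 7 - 1*1 = 7 - 1 = 6)
n = -9
(n + I(D(2 - 1*5)))**2 = (-9 + 6)**2 = (-3)**2 = 9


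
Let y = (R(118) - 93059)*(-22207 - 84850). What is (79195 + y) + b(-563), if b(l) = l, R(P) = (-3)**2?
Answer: 9961732482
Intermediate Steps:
R(P) = 9
y = 9961653850 (y = (9 - 93059)*(-22207 - 84850) = -93050*(-107057) = 9961653850)
(79195 + y) + b(-563) = (79195 + 9961653850) - 563 = 9961733045 - 563 = 9961732482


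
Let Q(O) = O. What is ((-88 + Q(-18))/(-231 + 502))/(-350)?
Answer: 53/47425 ≈ 0.0011176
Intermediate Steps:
((-88 + Q(-18))/(-231 + 502))/(-350) = ((-88 - 18)/(-231 + 502))/(-350) = -106/271*(-1/350) = 53/47425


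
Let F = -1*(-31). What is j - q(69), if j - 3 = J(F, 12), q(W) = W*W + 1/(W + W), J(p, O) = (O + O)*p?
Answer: -553933/138 ≈ -4014.0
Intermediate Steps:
F = 31
J(p, O) = 2*O*p (J(p, O) = (2*O)*p = 2*O*p)
q(W) = W² + 1/(2*W)
j = 747 (j = 3 + 2*12*31 = 3 + 744 = 747)
j - q(69) = 747 - (½ + 69³)/69 = 747 - (½ + 328509)/69 = 747 - 657019/(69*2) = 747 - 1*657019/138 = 747 - 657019/138 = -553933/138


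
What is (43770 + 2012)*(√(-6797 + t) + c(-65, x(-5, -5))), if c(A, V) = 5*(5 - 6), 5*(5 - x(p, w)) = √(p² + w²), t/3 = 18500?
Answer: -228910 + 45782*√48703 ≈ 9.8746e+6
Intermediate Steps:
t = 55500 (t = 3*18500 = 55500)
x(p, w) = 5 - √(p² + w²)/5
c(A, V) = -5 (c(A, V) = 5*(-1) = -5)
(43770 + 2012)*(√(-6797 + t) + c(-65, x(-5, -5))) = (43770 + 2012)*(√(-6797 + 55500) - 5) = 45782*(√48703 - 5) = 45782*(-5 + √48703) = -228910 + 45782*√48703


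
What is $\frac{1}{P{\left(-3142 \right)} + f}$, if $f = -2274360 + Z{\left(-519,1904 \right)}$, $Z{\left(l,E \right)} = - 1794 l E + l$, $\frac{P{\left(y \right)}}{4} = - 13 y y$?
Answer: $\frac{1}{1257160337} \approx 7.9544 \cdot 10^{-10}$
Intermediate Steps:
$P{\left(y \right)} = - 52 y^{2}$ ($P{\left(y \right)} = 4 - 13 y y = 4 \left(- 13 y^{2}\right) = - 52 y^{2}$)
$Z{\left(l,E \right)} = l - 1794 E l$ ($Z{\left(l,E \right)} = - 1794 E l + l = l - 1794 E l$)
$f = 1770512865$ ($f = -2274360 - 519 \left(1 - 3415776\right) = -2274360 - -1772787225 = -2274360 + 1772787225 = 1770512865$)
$\frac{1}{P{\left(-3142 \right)} + f} = \frac{1}{- 52 \left(-3142\right)^{2} + 1770512865} = \frac{1}{\left(-52\right) 9872164 + 1770512865} = \frac{1}{-513352528 + 1770512865} = \frac{1}{1257160337}$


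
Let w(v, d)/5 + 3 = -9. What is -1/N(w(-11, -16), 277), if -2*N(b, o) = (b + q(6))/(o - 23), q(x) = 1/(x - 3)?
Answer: -1524/179 ≈ -8.5140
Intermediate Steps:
w(v, d) = -60 (w(v, d) = -15 + 5*(-9) = -15 - 45 = -60)
q(x) = 1/(-3 + x)
N(b, o) = -(⅓ + b)/(2*(-23 + o)) (N(b, o) = -(b + 1/(-3 + 6))/(2*(o - 23)) = -(b + 1/3)/(2*(-23 + o)) = -(b + ⅓)/(2*(-23 + o)) = -(⅓ + b)/(2*(-23 + o)))
-1/N(w(-11, -16), 277) = -1/((-1 - 3*(-60))/(6*(-23 + 277))) = -1/((⅙)*(-1 + 180)/254) = -1/((⅙)*(1/254)*179) = -1/179/1524 = -1*1524/179 = -1524/179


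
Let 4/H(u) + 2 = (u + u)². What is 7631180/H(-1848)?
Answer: 26061269527130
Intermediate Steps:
H(u) = 4/(-2 + 4*u²) (H(u) = 4/(-2 + (u + u)²) = 4/(-2 + (2*u)²) = 4/(-2 + 4*u²))
7631180/H(-1848) = 7631180/((2/(-1 + 2*(-1848)²))) = 7631180/((2/(-1 + 2*3415104))) = 7631180/((2/(-1 + 6830208))) = 7631180/((2/6830207)) = 7631180/((2*(1/6830207))) = 7631180/(2/6830207) = 7631180*(6830207/2) = 26061269527130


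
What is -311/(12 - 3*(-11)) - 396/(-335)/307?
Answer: -1278679/185121 ≈ -6.9073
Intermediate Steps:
-311/(12 - 3*(-11)) - 396/(-335)/307 = -311/(12 + 33) - 396*(-1/335)*(1/307) = -311/45 + (396/335)*(1/307) = -311*1/45 + 396/102845 = -311/45 + 396/102845 = -1278679/185121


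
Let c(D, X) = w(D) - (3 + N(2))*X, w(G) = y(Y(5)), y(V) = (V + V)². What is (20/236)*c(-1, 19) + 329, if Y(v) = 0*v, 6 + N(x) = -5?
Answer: 20171/59 ≈ 341.88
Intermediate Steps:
N(x) = -11 (N(x) = -6 - 5 = -11)
Y(v) = 0
y(V) = 4*V² (y(V) = (2*V)² = 4*V²)
w(G) = 0 (w(G) = 4*0² = 4*0 = 0)
c(D, X) = 8*X (c(D, X) = 0 - (3 - 11)*X = 0 - (-8)*X = 0 + 8*X = 8*X)
(20/236)*c(-1, 19) + 329 = (20/236)*(8*19) + 329 = (20*(1/236))*152 + 329 = (5/59)*152 + 329 = 760/59 + 329 = 20171/59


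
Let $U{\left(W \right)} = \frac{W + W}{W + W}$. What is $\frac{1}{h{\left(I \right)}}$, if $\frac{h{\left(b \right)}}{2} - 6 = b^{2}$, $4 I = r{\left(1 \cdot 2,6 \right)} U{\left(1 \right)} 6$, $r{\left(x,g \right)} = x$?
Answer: $\frac{1}{30} \approx 0.033333$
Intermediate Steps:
$U{\left(W \right)} = 1$ ($U{\left(W \right)} = \frac{2 W}{2 W} = 2 W \frac{1}{2 W} = 1$)
$I = 3$ ($I = \frac{1 \cdot 2 \cdot 1 \cdot 6}{4} = \frac{2 \cdot 1 \cdot 6}{4} = \frac{2 \cdot 6}{4} = \frac{1}{4} \cdot 12 = 3$)
$h{\left(b \right)} = 12 + 2 b^{2}$
$\frac{1}{h{\left(I \right)}} = \frac{1}{12 + 2 \cdot 3^{2}} = \frac{1}{12 + 2 \cdot 9} = \frac{1}{12 + 18} = \frac{1}{30}$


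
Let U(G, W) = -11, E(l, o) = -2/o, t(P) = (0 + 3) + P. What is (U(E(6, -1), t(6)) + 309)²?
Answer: 88804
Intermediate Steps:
t(P) = 3 + P
(U(E(6, -1), t(6)) + 309)² = (-11 + 309)² = 298² = 88804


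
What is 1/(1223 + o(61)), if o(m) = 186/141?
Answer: 47/57543 ≈ 0.00081678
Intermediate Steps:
o(m) = 62/47 (o(m) = 186*(1/141) = 62/47)
1/(1223 + o(61)) = 1/(1223 + 62/47) = 1/(57543/47) = 47/57543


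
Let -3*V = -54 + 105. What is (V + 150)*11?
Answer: 1463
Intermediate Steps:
V = -17 (V = -(-54 + 105)/3 = -⅓*51 = -17)
(V + 150)*11 = (-17 + 150)*11 = 133*11 = 1463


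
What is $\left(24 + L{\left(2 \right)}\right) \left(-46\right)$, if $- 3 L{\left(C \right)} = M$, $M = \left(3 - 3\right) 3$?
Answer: $-1104$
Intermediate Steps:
$M = 0$ ($M = 0 \cdot 3 = 0$)
$L{\left(C \right)} = 0$ ($L{\left(C \right)} = \left(- \frac{1}{3}\right) 0 = 0$)
$\left(24 + L{\left(2 \right)}\right) \left(-46\right) = \left(24 + 0\right) \left(-46\right) = 24 \left(-46\right) = -1104$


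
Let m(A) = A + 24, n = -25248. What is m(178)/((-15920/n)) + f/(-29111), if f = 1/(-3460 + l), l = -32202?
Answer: 330918607577387/1032965699590 ≈ 320.36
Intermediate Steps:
m(A) = 24 + A
f = -1/35662 (f = 1/(-3460 - 32202) = 1/(-35662) = -1/35662 ≈ -2.8041e-5)
m(178)/((-15920/n)) + f/(-29111) = (24 + 178)/((-15920/(-25248))) - 1/35662/(-29111) = 202/((-15920*(-1/25248))) - 1/35662*(-1/29111) = 202/(995/1578) + 1/1038156482 = 202*(1578/995) + 1/1038156482 = 318756/995 + 1/1038156482 = 330918607577387/1032965699590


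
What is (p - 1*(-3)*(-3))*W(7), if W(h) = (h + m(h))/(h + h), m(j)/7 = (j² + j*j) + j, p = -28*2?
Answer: -3445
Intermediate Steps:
p = -56
m(j) = 7*j + 14*j² (m(j) = 7*((j² + j*j) + j) = 7*((j² + j²) + j) = 7*(2*j² + j) = 7*(j + 2*j²) = 7*j + 14*j²)
W(h) = (h + 7*h*(1 + 2*h))/(2*h) (W(h) = (h + 7*h*(1 + 2*h))/(h + h) = (h + 7*h*(1 + 2*h))/((2*h)) = (h + 7*h*(1 + 2*h))*(1/(2*h)) = (h + 7*h*(1 + 2*h))/(2*h))
(p - 1*(-3)*(-3))*W(7) = (-56 - 1*(-3)*(-3))*(4 + 7*7) = (-56 + 3*(-3))*(4 + 49) = (-56 - 9)*53 = -65*53 = -3445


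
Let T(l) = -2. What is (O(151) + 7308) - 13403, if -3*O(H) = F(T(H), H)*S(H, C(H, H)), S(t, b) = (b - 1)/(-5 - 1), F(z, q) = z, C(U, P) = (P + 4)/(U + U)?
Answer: -5522021/906 ≈ -6094.9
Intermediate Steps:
C(U, P) = (4 + P)/(2*U) (C(U, P) = (4 + P)/((2*U)) = (4 + P)*(1/(2*U)) = (4 + P)/(2*U))
S(t, b) = ⅙ - b/6 (S(t, b) = (-1 + b)/(-6) = (-1 + b)*(-⅙) = ⅙ - b/6)
O(H) = ⅑ - (4 + H)/(18*H) (O(H) = -(-2)*(⅙ - (4 + H)/(12*H))/3 = -(-⅓ + (4 + H)/(6*H))/3 = ⅑ - (4 + H)/(18*H))
(O(151) + 7308) - 13403 = ((1/18)*(-4 + 151)/151 + 7308) - 13403 = ((1/18)*(1/151)*147 + 7308) - 13403 = (49/906 + 7308) - 13403 = 6621097/906 - 13403 = -5522021/906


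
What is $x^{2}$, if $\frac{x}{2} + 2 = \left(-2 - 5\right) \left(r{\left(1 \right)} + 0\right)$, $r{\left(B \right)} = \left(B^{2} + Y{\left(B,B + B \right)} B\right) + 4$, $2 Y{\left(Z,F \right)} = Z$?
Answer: $6561$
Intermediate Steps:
$Y{\left(Z,F \right)} = \frac{Z}{2}$
$r{\left(B \right)} = 4 + \frac{3 B^{2}}{2}$ ($r{\left(B \right)} = \left(B^{2} + \frac{B}{2} B\right) + 4 = \left(B^{2} + \frac{B^{2}}{2}\right) + 4 = \frac{3 B^{2}}{2} + 4 = 4 + \frac{3 B^{2}}{2}$)
$x = -81$ ($x = -4 + 2 \left(-2 - 5\right) \left(\left(4 + \frac{3 \cdot 1^{2}}{2}\right) + 0\right) = -4 + 2 \left(-2 - 5\right) \left(\left(4 + \frac{3}{2} \cdot 1\right) + 0\right) = -4 + 2 \left(- 7 \left(\left(4 + \frac{3}{2}\right) + 0\right)\right) = -4 + 2 \left(- 7 \left(\frac{11}{2} + 0\right)\right) = -4 + 2 \left(\left(-7\right) \frac{11}{2}\right) = -4 + 2 \left(- \frac{77}{2}\right) = -4 - 77 = -81$)
$x^{2} = \left(-81\right)^{2} = 6561$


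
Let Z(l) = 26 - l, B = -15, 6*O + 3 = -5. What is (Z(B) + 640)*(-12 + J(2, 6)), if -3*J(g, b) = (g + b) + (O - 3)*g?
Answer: -24062/3 ≈ -8020.7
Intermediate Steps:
O = -4/3 (O = -1/2 + (1/6)*(-5) = -1/2 - 5/6 = -4/3 ≈ -1.3333)
J(g, b) = -b/3 + 10*g/9 (J(g, b) = -((g + b) + (-4/3 - 3)*g)/3 = -((b + g) - 13*g/3)/3 = -(b - 10*g/3)/3 = -b/3 + 10*g/9)
(Z(B) + 640)*(-12 + J(2, 6)) = ((26 - 1*(-15)) + 640)*(-12 + (-1/3*6 + (10/9)*2)) = ((26 + 15) + 640)*(-12 + (-2 + 20/9)) = (41 + 640)*(-12 + 2/9) = 681*(-106/9) = -24062/3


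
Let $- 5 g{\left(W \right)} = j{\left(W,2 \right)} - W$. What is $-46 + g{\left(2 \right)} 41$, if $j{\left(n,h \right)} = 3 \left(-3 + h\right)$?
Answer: $-5$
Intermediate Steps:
$j{\left(n,h \right)} = -9 + 3 h$
$g{\left(W \right)} = \frac{3}{5} + \frac{W}{5}$ ($g{\left(W \right)} = - \frac{\left(-9 + 3 \cdot 2\right) - W}{5} = - \frac{\left(-9 + 6\right) - W}{5} = - \frac{-3 - W}{5} = \frac{3}{5} + \frac{W}{5}$)
$-46 + g{\left(2 \right)} 41 = -46 + \left(\frac{3}{5} + \frac{1}{5} \cdot 2\right) 41 = -46 + \left(\frac{3}{5} + \frac{2}{5}\right) 41 = -46 + 1 \cdot 41 = -46 + 41 = -5$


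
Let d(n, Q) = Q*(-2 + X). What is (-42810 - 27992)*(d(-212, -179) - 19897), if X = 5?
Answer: 1446768068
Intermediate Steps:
d(n, Q) = 3*Q (d(n, Q) = Q*(-2 + 5) = Q*3 = 3*Q)
(-42810 - 27992)*(d(-212, -179) - 19897) = (-42810 - 27992)*(3*(-179) - 19897) = -70802*(-537 - 19897) = -70802*(-20434) = 1446768068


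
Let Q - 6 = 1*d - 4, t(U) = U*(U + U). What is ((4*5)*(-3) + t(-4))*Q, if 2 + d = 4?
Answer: -112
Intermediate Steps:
t(U) = 2*U² (t(U) = U*(2*U) = 2*U²)
d = 2 (d = -2 + 4 = 2)
Q = 4 (Q = 6 + (1*2 - 4) = 6 + (2 - 4) = 6 - 2 = 4)
((4*5)*(-3) + t(-4))*Q = ((4*5)*(-3) + 2*(-4)²)*4 = (20*(-3) + 2*16)*4 = (-60 + 32)*4 = -28*4 = -112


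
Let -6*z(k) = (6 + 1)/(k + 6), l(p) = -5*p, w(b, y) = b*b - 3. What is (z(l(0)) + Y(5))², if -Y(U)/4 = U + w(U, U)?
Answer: 15171025/1296 ≈ 11706.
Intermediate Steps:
w(b, y) = -3 + b² (w(b, y) = b² - 3 = -3 + b²)
Y(U) = 12 - 4*U - 4*U² (Y(U) = -4*(U + (-3 + U²)) = -4*(-3 + U + U²) = 12 - 4*U - 4*U²)
z(k) = -7/(6*(6 + k)) (z(k) = -(6 + 1)/(6*(k + 6)) = -7/(6*(6 + k)))
(z(l(0)) + Y(5))² = (-7/(36 + 6*(-5*0)) + (12 - 4*5 - 4*5²))² = (-7/(36 + 6*0) + (12 - 20 - 4*25))² = (-7/(36 + 0) + (12 - 20 - 100))² = (-7/36 - 108)² = (-3895/36)² = 15171025/1296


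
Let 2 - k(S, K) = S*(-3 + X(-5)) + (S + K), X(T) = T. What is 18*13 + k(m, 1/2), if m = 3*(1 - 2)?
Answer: 429/2 ≈ 214.50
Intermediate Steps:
m = -3 (m = 3*(-1) = -3)
k(S, K) = 2 - K + 7*S (k(S, K) = 2 - (S*(-3 - 5) + (S + K)) = 2 - (S*(-8) + (K + S)) = 2 - (-8*S + (K + S)) = 2 - (K - 7*S) = 2 + (-K + 7*S) = 2 - K + 7*S)
18*13 + k(m, 1/2) = 18*13 + (2 - 1/2 + 7*(-3)) = 234 + (2 - 1*½ - 21) = 234 + (2 - ½ - 21) = 234 - 39/2 = 429/2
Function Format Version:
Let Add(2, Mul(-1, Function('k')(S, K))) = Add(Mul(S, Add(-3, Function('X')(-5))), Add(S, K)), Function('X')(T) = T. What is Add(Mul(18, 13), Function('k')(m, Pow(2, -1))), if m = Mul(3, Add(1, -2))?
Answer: Rational(429, 2) ≈ 214.50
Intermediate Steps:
m = -3 (m = Mul(3, -1) = -3)
Function('k')(S, K) = Add(2, Mul(-1, K), Mul(7, S)) (Function('k')(S, K) = Add(2, Mul(-1, Add(Mul(S, Add(-3, -5)), Add(S, K)))) = Add(2, Mul(-1, Add(Mul(S, -8), Add(K, S)))) = Add(2, Mul(-1, Add(Mul(-8, S), Add(K, S)))) = Add(2, Mul(-1, Add(K, Mul(-7, S)))) = Add(2, Add(Mul(-1, K), Mul(7, S))) = Add(2, Mul(-1, K), Mul(7, S)))
Add(Mul(18, 13), Function('k')(m, Pow(2, -1))) = Add(Mul(18, 13), Add(2, Mul(-1, Pow(2, -1)), Mul(7, -3))) = Add(234, Add(2, Mul(-1, Rational(1, 2)), -21)) = Add(234, Add(2, Rational(-1, 2), -21)) = Add(234, Rational(-39, 2)) = Rational(429, 2)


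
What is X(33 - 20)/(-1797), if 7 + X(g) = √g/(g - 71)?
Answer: 7/1797 + √13/104226 ≈ 0.0039300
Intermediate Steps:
X(g) = -7 + √g/(-71 + g) (X(g) = -7 + √g/(g - 71) = -7 + √g/(-71 + g))
X(33 - 20)/(-1797) = ((497 + √(33 - 20) - 7*(33 - 20))/(-71 + (33 - 20)))/(-1797) = ((497 + √13 - 7*13)/(-71 + 13))*(-1/1797) = ((497 + √13 - 91)/(-58))*(-1/1797) = -(406 + √13)/58*(-1/1797) = (-7 - √13/58)*(-1/1797) = 7/1797 + √13/104226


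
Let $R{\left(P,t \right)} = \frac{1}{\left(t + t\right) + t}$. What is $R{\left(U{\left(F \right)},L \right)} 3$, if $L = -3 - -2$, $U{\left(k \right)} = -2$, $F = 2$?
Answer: $-1$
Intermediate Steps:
$L = -1$ ($L = -3 + 2 = -1$)
$R{\left(P,t \right)} = \frac{1}{3 t}$ ($R{\left(P,t \right)} = \frac{1}{2 t + t} = \frac{1}{3 t}$)
$R{\left(U{\left(F \right)},L \right)} 3 = \frac{1}{3 \left(-1\right)} 3 = \frac{1}{3} \left(-1\right) 3 = \left(- \frac{1}{3}\right) 3 = -1$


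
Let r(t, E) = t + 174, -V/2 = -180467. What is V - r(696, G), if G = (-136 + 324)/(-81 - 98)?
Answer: 360064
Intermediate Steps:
G = -188/179 (G = 188/(-179) = 188*(-1/179) = -188/179 ≈ -1.0503)
V = 360934 (V = -2*(-180467) = 360934)
r(t, E) = 174 + t
V - r(696, G) = 360934 - (174 + 696) = 360934 - 1*870 = 360934 - 870 = 360064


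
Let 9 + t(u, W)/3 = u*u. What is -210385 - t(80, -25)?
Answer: -229558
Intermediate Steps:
t(u, W) = -27 + 3*u**2 (t(u, W) = -27 + 3*(u*u) = -27 + 3*u**2)
-210385 - t(80, -25) = -210385 - (-27 + 3*80**2) = -210385 - (-27 + 3*6400) = -210385 - (-27 + 19200) = -210385 - 1*19173 = -210385 - 19173 = -229558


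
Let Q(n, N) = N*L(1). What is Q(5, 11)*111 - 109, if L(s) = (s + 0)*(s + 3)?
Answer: 4775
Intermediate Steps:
L(s) = s*(3 + s)
Q(n, N) = 4*N (Q(n, N) = N*(1*(3 + 1)) = N*(1*4) = N*4 = 4*N)
Q(5, 11)*111 - 109 = (4*11)*111 - 109 = 44*111 - 109 = 4884 - 109 = 4775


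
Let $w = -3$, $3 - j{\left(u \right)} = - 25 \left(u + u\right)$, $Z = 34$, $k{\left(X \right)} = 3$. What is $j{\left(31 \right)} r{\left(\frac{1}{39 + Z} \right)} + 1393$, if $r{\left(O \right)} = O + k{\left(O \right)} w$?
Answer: $- \frac{917079}{73} \approx -12563.0$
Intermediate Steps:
$j{\left(u \right)} = 3 + 50 u$ ($j{\left(u \right)} = 3 - - 25 \left(u + u\right) = 3 - - 25 \cdot 2 u = 3 - - 50 u = 3 + 50 u$)
$r{\left(O \right)} = -9 + O$ ($r{\left(O \right)} = O + 3 \left(-3\right) = O - 9 = -9 + O$)
$j{\left(31 \right)} r{\left(\frac{1}{39 + Z} \right)} + 1393 = \left(3 + 50 \cdot 31\right) \left(-9 + \frac{1}{39 + 34}\right) + 1393 = \left(3 + 1550\right) \left(-9 + \frac{1}{73}\right) + 1393 = 1553 \left(-9 + \frac{1}{73}\right) + 1393 = 1553 \left(- \frac{656}{73}\right) + 1393 = - \frac{1018768}{73} + 1393 = - \frac{917079}{73}$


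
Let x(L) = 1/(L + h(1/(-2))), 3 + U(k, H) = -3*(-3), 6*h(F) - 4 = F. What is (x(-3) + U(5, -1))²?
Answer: 26244/841 ≈ 31.206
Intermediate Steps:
h(F) = ⅔ + F/6
U(k, H) = 6 (U(k, H) = -3 - 3*(-3) = -3 + 9 = 6)
x(L) = 1/(7/12 + L) (x(L) = 1/(L + (⅔ + (⅙)/(-2))) = 1/(L + (⅔ + (⅙)*(-½))) = 1/(L + (⅔ - 1/12)) = 1/(L + 7/12) = 1/(7/12 + L))
(x(-3) + U(5, -1))² = (12/(7 + 12*(-3)) + 6)² = (12/(7 - 36) + 6)² = (12/(-29) + 6)² = (12*(-1/29) + 6)² = (-12/29 + 6)² = (162/29)² = 26244/841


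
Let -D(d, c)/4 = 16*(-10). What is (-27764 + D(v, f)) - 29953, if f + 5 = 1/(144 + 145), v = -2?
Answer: -57077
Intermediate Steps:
f = -1444/289 (f = -5 + 1/(144 + 145) = -5 + 1/289 = -1444/289 ≈ -4.9965)
D(d, c) = 640 (D(d, c) = -64*(-10) = -4*(-160) = 640)
(-27764 + D(v, f)) - 29953 = (-27764 + 640) - 29953 = -27124 - 29953 = -57077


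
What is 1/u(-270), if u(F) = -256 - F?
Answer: 1/14 ≈ 0.071429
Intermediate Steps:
1/u(-270) = 1/(-256 - 1*(-270)) = 1/(-256 + 270) = 1/14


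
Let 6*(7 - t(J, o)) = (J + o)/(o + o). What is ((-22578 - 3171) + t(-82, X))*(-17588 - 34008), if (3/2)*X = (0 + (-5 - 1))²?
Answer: 47814258281/36 ≈ 1.3282e+9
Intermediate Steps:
X = 24 (X = 2*(0 + (-5 - 1))²/3 = 2*(0 - 6)²/3 = (⅔)*(-6)² = (⅔)*36 = 24)
t(J, o) = 7 - (J + o)/(12*o) (t(J, o) = 7 - (J + o)/(6*(o + o)) = 7 - (J + o)/(6*(2*o)) = 7 - (J + o)*1/(2*o)/6 = 7 - (J + o)/(12*o))
((-22578 - 3171) + t(-82, X))*(-17588 - 34008) = ((-22578 - 3171) + (1/12)*(-1*(-82) + 83*24)/24)*(-17588 - 34008) = (-25749 + (1/12)*(1/24)*(82 + 1992))*(-51596) = (-25749 + (1/12)*(1/24)*2074)*(-51596) = (-25749 + 1037/144)*(-51596) = -3706819/144*(-51596) = 47814258281/36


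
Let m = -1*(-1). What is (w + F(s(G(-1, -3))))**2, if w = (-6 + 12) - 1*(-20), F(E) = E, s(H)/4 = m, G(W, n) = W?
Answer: 900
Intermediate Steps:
m = 1
s(H) = 4 (s(H) = 4*1 = 4)
w = 26 (w = 6 + 20 = 26)
(w + F(s(G(-1, -3))))**2 = (26 + 4)**2 = 30**2 = 900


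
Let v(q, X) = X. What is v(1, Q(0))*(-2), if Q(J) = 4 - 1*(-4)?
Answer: -16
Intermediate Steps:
Q(J) = 8 (Q(J) = 4 + 4 = 8)
v(1, Q(0))*(-2) = 8*(-2) = -16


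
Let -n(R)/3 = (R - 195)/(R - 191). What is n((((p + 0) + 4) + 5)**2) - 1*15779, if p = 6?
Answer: -268288/17 ≈ -15782.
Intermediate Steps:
n(R) = -3*(-195 + R)/(-191 + R) (n(R) = -3*(R - 195)/(R - 191) = -3*(-195 + R)/(-191 + R))
n((((p + 0) + 4) + 5)**2) - 1*15779 = 3*(195 - (((6 + 0) + 4) + 5)**2)/(-191 + (((6 + 0) + 4) + 5)**2) - 1*15779 = 3*(195 - ((6 + 4) + 5)**2)/(-191 + ((6 + 4) + 5)**2) - 15779 = 3*(195 - (10 + 5)**2)/(-191 + (10 + 5)**2) - 15779 = 3*(195 - 1*15**2)/(-191 + 15**2) - 15779 = 3*(195 - 1*225)/(-191 + 225) - 15779 = 3*(195 - 225)/34 - 15779 = 3*(1/34)*(-30) - 15779 = -45/17 - 15779 = -268288/17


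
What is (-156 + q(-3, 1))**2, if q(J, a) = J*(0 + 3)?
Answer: 27225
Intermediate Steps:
q(J, a) = 3*J (q(J, a) = J*3 = 3*J)
(-156 + q(-3, 1))**2 = (-156 + 3*(-3))**2 = (-156 - 9)**2 = (-165)**2 = 27225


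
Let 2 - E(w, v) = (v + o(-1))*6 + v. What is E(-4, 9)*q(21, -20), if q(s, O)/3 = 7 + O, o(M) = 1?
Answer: 2613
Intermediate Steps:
q(s, O) = 21 + 3*O (q(s, O) = 3*(7 + O) = 21 + 3*O)
E(w, v) = -4 - 7*v (E(w, v) = 2 - ((v + 1)*6 + v) = 2 - ((1 + v)*6 + v) = 2 - ((6 + 6*v) + v) = 2 - (6 + 7*v) = 2 + (-6 - 7*v) = -4 - 7*v)
E(-4, 9)*q(21, -20) = (-4 - 7*9)*(21 + 3*(-20)) = (-4 - 63)*(21 - 60) = -67*(-39) = 2613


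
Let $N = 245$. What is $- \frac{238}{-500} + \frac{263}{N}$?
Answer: $\frac{18981}{12250} \approx 1.5495$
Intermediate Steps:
$- \frac{238}{-500} + \frac{263}{N} = - \frac{238}{-500} + \frac{263}{245} = \left(-238\right) \left(- \frac{1}{500}\right) + 263 \cdot \frac{1}{245} = \frac{119}{250} + \frac{263}{245} = \frac{18981}{12250}$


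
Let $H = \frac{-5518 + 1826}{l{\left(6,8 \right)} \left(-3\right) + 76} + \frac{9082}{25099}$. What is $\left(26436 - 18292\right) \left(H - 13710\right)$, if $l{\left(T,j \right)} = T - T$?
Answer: $- \frac{2812265646704}{25099} \approx -1.1205 \cdot 10^{8}$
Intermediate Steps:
$l{\left(T,j \right)} = 0$
$H = - \frac{1210201}{25099}$ ($H = \frac{-5518 + 1826}{0 \left(-3\right) + 76} + \frac{9082}{25099} = - \frac{3692}{0 + 76} + 9082 \cdot \frac{1}{25099} = - \frac{3692}{76} + \frac{478}{1321} = \left(-3692\right) \frac{1}{76} + \frac{478}{1321} = - \frac{923}{19} + \frac{478}{1321} = - \frac{1210201}{25099} \approx -48.217$)
$\left(26436 - 18292\right) \left(H - 13710\right) = \left(26436 - 18292\right) \left(- \frac{1210201}{25099} - 13710\right) = 8144 \left(- \frac{345317491}{25099}\right) = - \frac{2812265646704}{25099}$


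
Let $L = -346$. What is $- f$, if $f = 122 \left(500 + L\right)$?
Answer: $-18788$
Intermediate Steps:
$f = 18788$ ($f = 122 \left(500 - 346\right) = 122 \cdot 154 = 18788$)
$- f = \left(-1\right) 18788 = -18788$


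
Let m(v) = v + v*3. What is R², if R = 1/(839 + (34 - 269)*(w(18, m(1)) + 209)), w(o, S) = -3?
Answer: 1/2263000041 ≈ 4.4189e-10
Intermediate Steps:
m(v) = 4*v (m(v) = v + 3*v = 4*v)
R = -1/47571 (R = 1/(839 + (34 - 269)*(-3 + 209)) = 1/(839 - 235*206) = 1/(839 - 48410) = 1/(-47571) = -1/47571 ≈ -2.1021e-5)
R² = (-1/47571)² = 1/2263000041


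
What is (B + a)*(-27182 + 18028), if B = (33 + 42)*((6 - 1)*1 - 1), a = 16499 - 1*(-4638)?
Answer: -196234298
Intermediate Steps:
a = 21137 (a = 16499 + 4638 = 21137)
B = 300 (B = 75*(5*1 - 1) = 75*(5 - 1) = 75*4 = 300)
(B + a)*(-27182 + 18028) = (300 + 21137)*(-27182 + 18028) = 21437*(-9154) = -196234298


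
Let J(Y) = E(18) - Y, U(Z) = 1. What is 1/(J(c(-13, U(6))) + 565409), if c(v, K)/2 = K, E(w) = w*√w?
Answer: 20941/11840187771 - 2*√2/11840187771 ≈ 1.7684e-6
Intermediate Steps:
E(w) = w^(3/2)
c(v, K) = 2*K
J(Y) = -Y + 54*√2 (J(Y) = 18^(3/2) - Y = 54*√2 - Y = -Y + 54*√2)
1/(J(c(-13, U(6))) + 565409) = 1/((-2 + 54*√2) + 565409) = 1/(565407 + 54*√2)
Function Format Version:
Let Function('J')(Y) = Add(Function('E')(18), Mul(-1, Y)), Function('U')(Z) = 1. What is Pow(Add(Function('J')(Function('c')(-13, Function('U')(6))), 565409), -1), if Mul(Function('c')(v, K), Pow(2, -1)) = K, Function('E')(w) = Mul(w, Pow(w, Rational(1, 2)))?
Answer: Add(Rational(20941, 11840187771), Mul(Rational(-2, 11840187771), Pow(2, Rational(1, 2)))) ≈ 1.7684e-6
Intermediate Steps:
Function('E')(w) = Pow(w, Rational(3, 2))
Function('c')(v, K) = Mul(2, K)
Function('J')(Y) = Add(Mul(-1, Y), Mul(54, Pow(2, Rational(1, 2)))) (Function('J')(Y) = Add(Pow(18, Rational(3, 2)), Mul(-1, Y)) = Add(Mul(54, Pow(2, Rational(1, 2))), Mul(-1, Y)) = Add(Mul(-1, Y), Mul(54, Pow(2, Rational(1, 2)))))
Pow(Add(Function('J')(Function('c')(-13, Function('U')(6))), 565409), -1) = Pow(Add(Add(Mul(-1, Mul(2, 1)), Mul(54, Pow(2, Rational(1, 2)))), 565409), -1) = Pow(Add(Add(Mul(-1, 2), Mul(54, Pow(2, Rational(1, 2)))), 565409), -1) = Pow(Add(Add(-2, Mul(54, Pow(2, Rational(1, 2)))), 565409), -1) = Pow(Add(565407, Mul(54, Pow(2, Rational(1, 2)))), -1)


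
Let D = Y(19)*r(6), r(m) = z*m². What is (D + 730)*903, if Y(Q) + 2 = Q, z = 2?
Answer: 1764462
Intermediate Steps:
r(m) = 2*m²
Y(Q) = -2 + Q
D = 1224 (D = (-2 + 19)*(2*6²) = 17*(2*36) = 17*72 = 1224)
(D + 730)*903 = (1224 + 730)*903 = 1954*903 = 1764462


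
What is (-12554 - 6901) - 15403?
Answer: -34858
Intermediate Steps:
(-12554 - 6901) - 15403 = -19455 - 15403 = -34858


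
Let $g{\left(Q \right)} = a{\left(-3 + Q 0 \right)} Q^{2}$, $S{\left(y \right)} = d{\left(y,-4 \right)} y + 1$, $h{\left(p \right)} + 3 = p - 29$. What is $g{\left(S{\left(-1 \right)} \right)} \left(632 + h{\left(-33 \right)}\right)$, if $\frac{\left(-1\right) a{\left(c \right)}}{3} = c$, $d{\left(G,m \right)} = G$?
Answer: $20412$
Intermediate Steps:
$h{\left(p \right)} = -32 + p$ ($h{\left(p \right)} = -3 + \left(p - 29\right) = -3 + \left(-29 + p\right) = -32 + p$)
$a{\left(c \right)} = - 3 c$
$S{\left(y \right)} = 1 + y^{2}$ ($S{\left(y \right)} = y y + 1 = y^{2} + 1 = 1 + y^{2}$)
$g{\left(Q \right)} = 9 Q^{2}$ ($g{\left(Q \right)} = - 3 \left(-3 + Q 0\right) Q^{2} = - 3 \left(-3 + 0\right) Q^{2} = \left(-3\right) \left(-3\right) Q^{2} = 9 Q^{2}$)
$g{\left(S{\left(-1 \right)} \right)} \left(632 + h{\left(-33 \right)}\right) = 9 \left(1 + \left(-1\right)^{2}\right)^{2} \left(632 - 65\right) = 9 \left(1 + 1\right)^{2} \left(632 - 65\right) = 9 \cdot 2^{2} \cdot 567 = 9 \cdot 4 \cdot 567 = 36 \cdot 567 = 20412$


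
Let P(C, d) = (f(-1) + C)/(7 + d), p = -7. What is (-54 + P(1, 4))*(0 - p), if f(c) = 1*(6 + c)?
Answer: -4116/11 ≈ -374.18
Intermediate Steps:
f(c) = 6 + c
P(C, d) = (5 + C)/(7 + d) (P(C, d) = ((6 - 1) + C)/(7 + d) = (5 + C)/(7 + d))
(-54 + P(1, 4))*(0 - p) = (-54 + (5 + 1)/(7 + 4))*(0 - 1*(-7)) = (-54 + 6/11)*(0 + 7) = (-54 + (1/11)*6)*7 = (-54 + 6/11)*7 = -588/11*7 = -4116/11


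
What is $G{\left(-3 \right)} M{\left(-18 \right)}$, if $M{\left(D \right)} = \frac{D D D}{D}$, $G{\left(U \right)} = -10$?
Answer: $-3240$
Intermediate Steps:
$M{\left(D \right)} = D^{2}$ ($M{\left(D \right)} = \frac{D^{2} D}{D} = \frac{D^{3}}{D} = D^{2}$)
$G{\left(-3 \right)} M{\left(-18 \right)} = - 10 \left(-18\right)^{2} = \left(-10\right) 324 = -3240$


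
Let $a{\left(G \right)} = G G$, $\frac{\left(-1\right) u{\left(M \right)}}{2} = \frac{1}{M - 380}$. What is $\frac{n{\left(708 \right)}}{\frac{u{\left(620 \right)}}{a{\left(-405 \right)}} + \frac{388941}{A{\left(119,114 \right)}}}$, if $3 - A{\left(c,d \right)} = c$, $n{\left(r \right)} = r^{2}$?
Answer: $- \frac{286125000048000}{1913881425779} \approx -149.5$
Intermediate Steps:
$u{\left(M \right)} = - \frac{2}{-380 + M}$ ($u{\left(M \right)} = - \frac{2}{M - 380} = - \frac{2}{-380 + M}$)
$a{\left(G \right)} = G^{2}$
$A{\left(c,d \right)} = 3 - c$
$\frac{n{\left(708 \right)}}{\frac{u{\left(620 \right)}}{a{\left(-405 \right)}} + \frac{388941}{A{\left(119,114 \right)}}} = \frac{708^{2}}{\frac{\left(-2\right) \frac{1}{-380 + 620}}{\left(-405\right)^{2}} + \frac{388941}{3 - 119}} = \frac{501264}{\frac{\left(-2\right) \frac{1}{240}}{164025} + \frac{388941}{3 - 119}} = \frac{501264}{\left(-2\right) \frac{1}{240} \cdot \frac{1}{164025} + \frac{388941}{-116}} = \frac{501264}{\left(- \frac{1}{120}\right) \frac{1}{164025} + 388941 \left(- \frac{1}{116}\right)} = \frac{501264}{- \frac{1}{19683000} - \frac{388941}{116}} = \frac{501264}{- \frac{1913881425779}{570807000}} = 501264 \left(- \frac{570807000}{1913881425779}\right) = - \frac{286125000048000}{1913881425779}$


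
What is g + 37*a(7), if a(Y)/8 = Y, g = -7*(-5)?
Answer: 2107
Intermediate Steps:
g = 35
a(Y) = 8*Y
g + 37*a(7) = 35 + 37*(8*7) = 35 + 37*56 = 35 + 2072 = 2107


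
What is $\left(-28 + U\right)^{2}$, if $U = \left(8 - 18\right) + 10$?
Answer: $784$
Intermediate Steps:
$U = 0$ ($U = \left(8 - 18\right) + 10 = -10 + 10 = 0$)
$\left(-28 + U\right)^{2} = \left(-28 + 0\right)^{2} = \left(-28\right)^{2} = 784$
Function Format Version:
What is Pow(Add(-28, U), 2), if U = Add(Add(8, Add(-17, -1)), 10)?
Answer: 784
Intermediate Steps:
U = 0 (U = Add(Add(8, -18), 10) = Add(-10, 10) = 0)
Pow(Add(-28, U), 2) = Pow(Add(-28, 0), 2) = Pow(-28, 2) = 784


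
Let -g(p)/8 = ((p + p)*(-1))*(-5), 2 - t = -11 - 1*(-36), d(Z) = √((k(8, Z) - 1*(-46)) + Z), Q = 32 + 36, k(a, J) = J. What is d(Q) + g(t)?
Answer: 1840 + √182 ≈ 1853.5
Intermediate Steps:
Q = 68
d(Z) = √(46 + 2*Z) (d(Z) = √((Z - 1*(-46)) + Z) = √((Z + 46) + Z) = √((46 + Z) + Z) = √(46 + 2*Z))
t = -23 (t = 2 - (-11 - 1*(-36)) = 2 - (-11 + 36) = 2 - 1*25 = 2 - 25 = -23)
g(p) = -80*p (g(p) = -8*(p + p)*(-1)*(-5) = -8*(2*p)*(-1)*(-5) = -8*(-2*p)*(-5) = -80*p)
d(Q) + g(t) = √(46 + 2*68) - 80*(-23) = √(46 + 136) + 1840 = √182 + 1840 = 1840 + √182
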